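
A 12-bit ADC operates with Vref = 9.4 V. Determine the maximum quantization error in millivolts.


The maximum quantization error is +/- LSB/2.
LSB = Vref / 2^n = 9.4 / 4096 = 0.00229492 V
Max error = LSB / 2 = 0.00229492 / 2 = 0.00114746 V
Max error = 1.1475 mV

1.1475 mV


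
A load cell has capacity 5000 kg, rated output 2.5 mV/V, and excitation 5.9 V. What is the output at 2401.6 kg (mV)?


Vout = rated_output * Vex * (load / capacity).
Vout = 2.5 * 5.9 * (2401.6 / 5000)
Vout = 2.5 * 5.9 * 0.48032
Vout = 7.085 mV

7.085 mV


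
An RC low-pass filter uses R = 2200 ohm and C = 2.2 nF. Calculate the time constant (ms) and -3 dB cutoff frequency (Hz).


Time constant: tau = R * C.
tau = 2200 * 2.20e-09 = 4.84e-06 s
tau = 0.0048 ms
Cutoff frequency: fc = 1 / (2*pi*R*C).
fc = 1 / (2*pi*4.84e-06) = 32883.25 Hz

tau = 0.0048 ms, fc = 32883.25 Hz


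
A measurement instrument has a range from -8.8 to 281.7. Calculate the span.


Span = upper range - lower range.
Span = 281.7 - (-8.8)
Span = 290.5

290.5


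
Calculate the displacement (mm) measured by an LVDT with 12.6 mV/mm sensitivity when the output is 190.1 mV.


Displacement = Vout / sensitivity.
d = 190.1 / 12.6
d = 15.087 mm

15.087 mm


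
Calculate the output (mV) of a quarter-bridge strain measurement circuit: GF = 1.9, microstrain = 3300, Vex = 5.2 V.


Quarter bridge output: Vout = (GF * epsilon * Vex) / 4.
Vout = (1.9 * 3300e-6 * 5.2) / 4
Vout = 0.032604 / 4 V
Vout = 0.008151 V = 8.151 mV

8.151 mV


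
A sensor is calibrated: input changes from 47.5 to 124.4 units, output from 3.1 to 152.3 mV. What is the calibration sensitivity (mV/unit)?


Sensitivity = (y2 - y1) / (x2 - x1).
S = (152.3 - 3.1) / (124.4 - 47.5)
S = 149.2 / 76.9
S = 1.9402 mV/unit

1.9402 mV/unit


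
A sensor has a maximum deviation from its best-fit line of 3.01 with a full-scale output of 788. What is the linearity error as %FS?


Linearity error = (max deviation / full scale) * 100%.
Linearity = (3.01 / 788) * 100
Linearity = 0.382 %FS

0.382 %FS


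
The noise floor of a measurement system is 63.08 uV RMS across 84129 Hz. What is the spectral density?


Noise spectral density = Vrms / sqrt(BW).
NSD = 63.08 / sqrt(84129)
NSD = 63.08 / 290.05
NSD = 0.2175 uV/sqrt(Hz)

0.2175 uV/sqrt(Hz)


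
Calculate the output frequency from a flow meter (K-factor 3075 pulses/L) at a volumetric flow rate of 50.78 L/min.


Frequency = K * Q / 60 (converting L/min to L/s).
f = 3075 * 50.78 / 60
f = 156148.5 / 60
f = 2602.47 Hz

2602.47 Hz


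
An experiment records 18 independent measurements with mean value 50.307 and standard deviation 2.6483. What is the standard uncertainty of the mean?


The standard uncertainty for Type A evaluation is u = s / sqrt(n).
u = 2.6483 / sqrt(18)
u = 2.6483 / 4.2426
u = 0.6242

0.6242


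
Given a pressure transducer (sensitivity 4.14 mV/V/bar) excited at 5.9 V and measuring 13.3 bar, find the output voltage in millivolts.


Output = sensitivity * Vex * P.
Vout = 4.14 * 5.9 * 13.3
Vout = 24.426 * 13.3
Vout = 324.87 mV

324.87 mV


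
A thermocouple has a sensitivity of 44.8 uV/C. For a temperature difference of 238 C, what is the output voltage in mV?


The thermocouple output V = sensitivity * dT.
V = 44.8 uV/C * 238 C
V = 10662.4 uV
V = 10.662 mV

10.662 mV


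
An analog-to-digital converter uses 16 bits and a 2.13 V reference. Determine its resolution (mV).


The resolution (LSB) of an ADC is Vref / 2^n.
LSB = 2.13 / 2^16
LSB = 2.13 / 65536
LSB = 3.25e-05 V = 0.03250122 mV

0.03250122 mV


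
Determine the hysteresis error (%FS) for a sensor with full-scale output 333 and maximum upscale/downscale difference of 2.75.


Hysteresis = (max difference / full scale) * 100%.
H = (2.75 / 333) * 100
H = 0.826 %FS

0.826 %FS


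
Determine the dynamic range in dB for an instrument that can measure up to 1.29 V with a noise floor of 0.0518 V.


Dynamic range = 20 * log10(Vmax / Vnoise).
DR = 20 * log10(1.29 / 0.0518)
DR = 20 * log10(24.9)
DR = 27.93 dB

27.93 dB


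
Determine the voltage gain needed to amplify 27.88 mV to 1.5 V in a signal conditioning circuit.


Gain = Vout / Vin (converting to same units).
G = 1.5 V / 27.88 mV
G = 1500.0 mV / 27.88 mV
G = 53.8

53.8


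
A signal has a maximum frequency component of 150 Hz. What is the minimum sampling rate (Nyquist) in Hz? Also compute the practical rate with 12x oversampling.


By Nyquist theorem, fs_min = 2 * fmax.
fs_min = 2 * 150 = 300 Hz
Practical rate = 12 * fs_min = 12 * 300 = 3600 Hz

fs_min = 300 Hz, fs_practical = 3600 Hz


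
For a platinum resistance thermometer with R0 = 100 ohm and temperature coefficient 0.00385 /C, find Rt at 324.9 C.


The RTD equation: Rt = R0 * (1 + alpha * T).
Rt = 100 * (1 + 0.00385 * 324.9)
Rt = 100 * (1 + 1.250865)
Rt = 100 * 2.250865
Rt = 225.087 ohm

225.087 ohm


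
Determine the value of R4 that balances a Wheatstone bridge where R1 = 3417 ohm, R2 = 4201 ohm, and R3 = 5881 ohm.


At balance: R1*R4 = R2*R3, so R4 = R2*R3/R1.
R4 = 4201 * 5881 / 3417
R4 = 24706081 / 3417
R4 = 7230.34 ohm

7230.34 ohm


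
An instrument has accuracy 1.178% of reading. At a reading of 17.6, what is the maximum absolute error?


Absolute error = (accuracy% / 100) * reading.
Error = (1.178 / 100) * 17.6
Error = 0.01178 * 17.6
Error = 0.2073

0.2073


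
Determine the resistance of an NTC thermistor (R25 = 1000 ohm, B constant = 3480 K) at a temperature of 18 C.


NTC thermistor equation: Rt = R25 * exp(B * (1/T - 1/T25)).
T in Kelvin: 291.15 K, T25 = 298.15 K
1/T - 1/T25 = 1/291.15 - 1/298.15 = 8.064e-05
B * (1/T - 1/T25) = 3480 * 8.064e-05 = 0.2806
Rt = 1000 * exp(0.2806) = 1324.0 ohm

1324.0 ohm


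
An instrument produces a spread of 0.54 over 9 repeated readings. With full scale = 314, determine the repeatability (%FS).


Repeatability = (spread / full scale) * 100%.
R = (0.54 / 314) * 100
R = 0.172 %FS

0.172 %FS


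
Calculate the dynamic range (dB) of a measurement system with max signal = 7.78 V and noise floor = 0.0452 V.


Dynamic range = 20 * log10(Vmax / Vnoise).
DR = 20 * log10(7.78 / 0.0452)
DR = 20 * log10(172.12)
DR = 44.72 dB

44.72 dB


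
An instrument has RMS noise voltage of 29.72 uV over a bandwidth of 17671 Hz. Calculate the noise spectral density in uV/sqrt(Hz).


Noise spectral density = Vrms / sqrt(BW).
NSD = 29.72 / sqrt(17671)
NSD = 29.72 / 132.9323
NSD = 0.2236 uV/sqrt(Hz)

0.2236 uV/sqrt(Hz)


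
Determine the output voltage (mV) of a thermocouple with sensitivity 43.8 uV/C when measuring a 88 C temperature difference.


The thermocouple output V = sensitivity * dT.
V = 43.8 uV/C * 88 C
V = 3854.4 uV
V = 3.854 mV

3.854 mV


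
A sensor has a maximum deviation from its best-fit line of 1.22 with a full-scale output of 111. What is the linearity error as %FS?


Linearity error = (max deviation / full scale) * 100%.
Linearity = (1.22 / 111) * 100
Linearity = 1.099 %FS

1.099 %FS


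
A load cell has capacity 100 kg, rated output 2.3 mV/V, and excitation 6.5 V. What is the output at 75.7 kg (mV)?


Vout = rated_output * Vex * (load / capacity).
Vout = 2.3 * 6.5 * (75.7 / 100)
Vout = 2.3 * 6.5 * 0.757
Vout = 11.317 mV

11.317 mV


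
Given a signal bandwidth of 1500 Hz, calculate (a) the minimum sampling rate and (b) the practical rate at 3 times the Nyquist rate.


By Nyquist theorem, fs_min = 2 * fmax.
fs_min = 2 * 1500 = 3000 Hz
Practical rate = 3 * fs_min = 3 * 3000 = 9000 Hz

fs_min = 3000 Hz, fs_practical = 9000 Hz


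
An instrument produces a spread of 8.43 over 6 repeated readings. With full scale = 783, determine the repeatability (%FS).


Repeatability = (spread / full scale) * 100%.
R = (8.43 / 783) * 100
R = 1.077 %FS

1.077 %FS


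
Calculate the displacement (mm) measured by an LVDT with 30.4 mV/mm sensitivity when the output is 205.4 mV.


Displacement = Vout / sensitivity.
d = 205.4 / 30.4
d = 6.757 mm

6.757 mm


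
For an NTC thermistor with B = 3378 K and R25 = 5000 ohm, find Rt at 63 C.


NTC thermistor equation: Rt = R25 * exp(B * (1/T - 1/T25)).
T in Kelvin: 336.15 K, T25 = 298.15 K
1/T - 1/T25 = 1/336.15 - 1/298.15 = -0.00037915
B * (1/T - 1/T25) = 3378 * -0.00037915 = -1.2808
Rt = 5000 * exp(-1.2808) = 1389.1 ohm

1389.1 ohm


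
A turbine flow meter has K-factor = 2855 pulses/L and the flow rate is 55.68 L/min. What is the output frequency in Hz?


Frequency = K * Q / 60 (converting L/min to L/s).
f = 2855 * 55.68 / 60
f = 158966.4 / 60
f = 2649.44 Hz

2649.44 Hz


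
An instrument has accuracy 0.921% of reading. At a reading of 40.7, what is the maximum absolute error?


Absolute error = (accuracy% / 100) * reading.
Error = (0.921 / 100) * 40.7
Error = 0.00921 * 40.7
Error = 0.3748

0.3748


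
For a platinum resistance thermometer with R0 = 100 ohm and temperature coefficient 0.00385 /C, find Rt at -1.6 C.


The RTD equation: Rt = R0 * (1 + alpha * T).
Rt = 100 * (1 + 0.00385 * -1.6)
Rt = 100 * (1 + -0.00616)
Rt = 100 * 0.99384
Rt = 99.384 ohm

99.384 ohm


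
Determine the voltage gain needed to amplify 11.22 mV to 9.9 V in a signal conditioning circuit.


Gain = Vout / Vin (converting to same units).
G = 9.9 V / 11.22 mV
G = 9900.0 mV / 11.22 mV
G = 882.35

882.35


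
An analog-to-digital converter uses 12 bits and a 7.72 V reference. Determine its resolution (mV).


The resolution (LSB) of an ADC is Vref / 2^n.
LSB = 7.72 / 2^12
LSB = 7.72 / 4096
LSB = 0.00188477 V = 1.88476562 mV

1.88476562 mV


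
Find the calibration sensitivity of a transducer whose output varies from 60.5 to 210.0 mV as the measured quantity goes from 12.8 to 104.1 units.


Sensitivity = (y2 - y1) / (x2 - x1).
S = (210.0 - 60.5) / (104.1 - 12.8)
S = 149.5 / 91.3
S = 1.6375 mV/unit

1.6375 mV/unit


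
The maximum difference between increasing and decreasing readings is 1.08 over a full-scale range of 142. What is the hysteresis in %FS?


Hysteresis = (max difference / full scale) * 100%.
H = (1.08 / 142) * 100
H = 0.761 %FS

0.761 %FS


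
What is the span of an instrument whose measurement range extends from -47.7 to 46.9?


Span = upper range - lower range.
Span = 46.9 - (-47.7)
Span = 94.6

94.6


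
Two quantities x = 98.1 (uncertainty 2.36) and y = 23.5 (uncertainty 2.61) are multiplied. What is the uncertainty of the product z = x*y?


For a product z = x*y, the relative uncertainty is:
uz/z = sqrt((ux/x)^2 + (uy/y)^2)
Relative uncertainties: ux/x = 2.36/98.1 = 0.024057
uy/y = 2.61/23.5 = 0.111064
z = 98.1 * 23.5 = 2305.3
uz = 2305.3 * sqrt(0.024057^2 + 0.111064^2) = 261.979

261.979


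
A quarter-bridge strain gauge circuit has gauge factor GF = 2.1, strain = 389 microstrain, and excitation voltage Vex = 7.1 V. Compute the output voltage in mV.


Quarter bridge output: Vout = (GF * epsilon * Vex) / 4.
Vout = (2.1 * 389e-6 * 7.1) / 4
Vout = 0.00579999 / 4 V
Vout = 0.00145 V = 1.45 mV

1.45 mV


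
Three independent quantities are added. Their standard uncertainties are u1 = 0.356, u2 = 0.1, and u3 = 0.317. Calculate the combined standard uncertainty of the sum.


For a sum of independent quantities, uc = sqrt(u1^2 + u2^2 + u3^2).
uc = sqrt(0.356^2 + 0.1^2 + 0.317^2)
uc = sqrt(0.126736 + 0.01 + 0.100489)
uc = 0.4871

0.4871


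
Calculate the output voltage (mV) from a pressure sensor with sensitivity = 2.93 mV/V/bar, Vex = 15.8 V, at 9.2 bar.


Output = sensitivity * Vex * P.
Vout = 2.93 * 15.8 * 9.2
Vout = 46.294 * 9.2
Vout = 425.9 mV

425.9 mV


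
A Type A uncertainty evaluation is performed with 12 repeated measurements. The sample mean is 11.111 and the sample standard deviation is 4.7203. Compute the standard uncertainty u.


The standard uncertainty for Type A evaluation is u = s / sqrt(n).
u = 4.7203 / sqrt(12)
u = 4.7203 / 3.4641
u = 1.3626

1.3626


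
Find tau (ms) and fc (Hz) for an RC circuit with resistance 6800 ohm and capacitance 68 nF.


Time constant: tau = R * C.
tau = 6800 * 6.80e-08 = 0.0004624 s
tau = 0.4624 ms
Cutoff frequency: fc = 1 / (2*pi*R*C).
fc = 1 / (2*pi*0.0004624) = 344.19 Hz

tau = 0.4624 ms, fc = 344.19 Hz


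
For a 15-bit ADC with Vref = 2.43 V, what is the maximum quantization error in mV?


The maximum quantization error is +/- LSB/2.
LSB = Vref / 2^n = 2.43 / 32768 = 7.416e-05 V
Max error = LSB / 2 = 7.416e-05 / 2 = 3.708e-05 V
Max error = 0.0371 mV

0.0371 mV


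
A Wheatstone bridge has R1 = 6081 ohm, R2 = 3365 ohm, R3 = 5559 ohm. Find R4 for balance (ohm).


At balance: R1*R4 = R2*R3, so R4 = R2*R3/R1.
R4 = 3365 * 5559 / 6081
R4 = 18706035 / 6081
R4 = 3076.14 ohm

3076.14 ohm


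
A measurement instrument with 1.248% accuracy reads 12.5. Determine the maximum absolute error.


Absolute error = (accuracy% / 100) * reading.
Error = (1.248 / 100) * 12.5
Error = 0.01248 * 12.5
Error = 0.156

0.156


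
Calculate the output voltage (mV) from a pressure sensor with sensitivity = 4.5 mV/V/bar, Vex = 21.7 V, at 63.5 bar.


Output = sensitivity * Vex * P.
Vout = 4.5 * 21.7 * 63.5
Vout = 97.65 * 63.5
Vout = 6200.77 mV

6200.77 mV


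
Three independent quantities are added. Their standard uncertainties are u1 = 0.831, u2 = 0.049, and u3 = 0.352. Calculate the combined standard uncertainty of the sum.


For a sum of independent quantities, uc = sqrt(u1^2 + u2^2 + u3^2).
uc = sqrt(0.831^2 + 0.049^2 + 0.352^2)
uc = sqrt(0.690561 + 0.002401 + 0.123904)
uc = 0.9038

0.9038


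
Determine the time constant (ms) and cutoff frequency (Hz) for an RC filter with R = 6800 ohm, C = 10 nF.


Time constant: tau = R * C.
tau = 6800 * 1.00e-08 = 6.8e-05 s
tau = 0.068 ms
Cutoff frequency: fc = 1 / (2*pi*R*C).
fc = 1 / (2*pi*6.8e-05) = 2340.51 Hz

tau = 0.068 ms, fc = 2340.51 Hz


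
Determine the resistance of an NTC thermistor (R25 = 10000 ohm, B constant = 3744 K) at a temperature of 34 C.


NTC thermistor equation: Rt = R25 * exp(B * (1/T - 1/T25)).
T in Kelvin: 307.15 K, T25 = 298.15 K
1/T - 1/T25 = 1/307.15 - 1/298.15 = -9.828e-05
B * (1/T - 1/T25) = 3744 * -9.828e-05 = -0.368
Rt = 10000 * exp(-0.368) = 6921.5 ohm

6921.5 ohm


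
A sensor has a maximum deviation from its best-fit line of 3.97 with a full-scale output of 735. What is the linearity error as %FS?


Linearity error = (max deviation / full scale) * 100%.
Linearity = (3.97 / 735) * 100
Linearity = 0.54 %FS

0.54 %FS


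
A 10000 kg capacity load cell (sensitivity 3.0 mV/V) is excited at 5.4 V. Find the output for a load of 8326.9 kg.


Vout = rated_output * Vex * (load / capacity).
Vout = 3.0 * 5.4 * (8326.9 / 10000)
Vout = 3.0 * 5.4 * 0.83269
Vout = 13.49 mV

13.49 mV


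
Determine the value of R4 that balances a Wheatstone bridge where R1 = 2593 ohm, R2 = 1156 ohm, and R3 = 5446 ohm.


At balance: R1*R4 = R2*R3, so R4 = R2*R3/R1.
R4 = 1156 * 5446 / 2593
R4 = 6295576 / 2593
R4 = 2427.91 ohm

2427.91 ohm


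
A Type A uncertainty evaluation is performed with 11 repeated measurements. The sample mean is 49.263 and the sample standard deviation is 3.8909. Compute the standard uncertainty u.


The standard uncertainty for Type A evaluation is u = s / sqrt(n).
u = 3.8909 / sqrt(11)
u = 3.8909 / 3.3166
u = 1.1732

1.1732


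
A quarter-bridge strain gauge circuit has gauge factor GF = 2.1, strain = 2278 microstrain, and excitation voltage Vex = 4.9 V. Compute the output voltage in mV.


Quarter bridge output: Vout = (GF * epsilon * Vex) / 4.
Vout = (2.1 * 2278e-6 * 4.9) / 4
Vout = 0.02344062 / 4 V
Vout = 0.00586016 V = 5.8602 mV

5.8602 mV


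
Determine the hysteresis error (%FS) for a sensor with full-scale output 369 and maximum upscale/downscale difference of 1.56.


Hysteresis = (max difference / full scale) * 100%.
H = (1.56 / 369) * 100
H = 0.423 %FS

0.423 %FS


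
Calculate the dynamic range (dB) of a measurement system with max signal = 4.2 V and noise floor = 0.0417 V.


Dynamic range = 20 * log10(Vmax / Vnoise).
DR = 20 * log10(4.2 / 0.0417)
DR = 20 * log10(100.72)
DR = 40.06 dB

40.06 dB


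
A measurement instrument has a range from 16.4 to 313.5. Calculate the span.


Span = upper range - lower range.
Span = 313.5 - (16.4)
Span = 297.1

297.1


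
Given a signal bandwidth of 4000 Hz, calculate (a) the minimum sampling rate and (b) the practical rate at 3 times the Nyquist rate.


By Nyquist theorem, fs_min = 2 * fmax.
fs_min = 2 * 4000 = 8000 Hz
Practical rate = 3 * fs_min = 3 * 8000 = 24000 Hz

fs_min = 8000 Hz, fs_practical = 24000 Hz


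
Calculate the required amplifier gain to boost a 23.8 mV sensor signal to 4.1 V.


Gain = Vout / Vin (converting to same units).
G = 4.1 V / 23.8 mV
G = 4100.0 mV / 23.8 mV
G = 172.27

172.27


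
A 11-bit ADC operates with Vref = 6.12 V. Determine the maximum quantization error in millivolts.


The maximum quantization error is +/- LSB/2.
LSB = Vref / 2^n = 6.12 / 2048 = 0.00298828 V
Max error = LSB / 2 = 0.00298828 / 2 = 0.00149414 V
Max error = 1.4941 mV

1.4941 mV


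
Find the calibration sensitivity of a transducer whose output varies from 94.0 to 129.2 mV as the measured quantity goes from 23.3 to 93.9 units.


Sensitivity = (y2 - y1) / (x2 - x1).
S = (129.2 - 94.0) / (93.9 - 23.3)
S = 35.2 / 70.6
S = 0.4986 mV/unit

0.4986 mV/unit


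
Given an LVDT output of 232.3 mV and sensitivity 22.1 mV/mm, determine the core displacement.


Displacement = Vout / sensitivity.
d = 232.3 / 22.1
d = 10.511 mm

10.511 mm


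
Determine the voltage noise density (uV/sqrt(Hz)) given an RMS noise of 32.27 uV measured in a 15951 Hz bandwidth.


Noise spectral density = Vrms / sqrt(BW).
NSD = 32.27 / sqrt(15951)
NSD = 32.27 / 126.2973
NSD = 0.2555 uV/sqrt(Hz)

0.2555 uV/sqrt(Hz)


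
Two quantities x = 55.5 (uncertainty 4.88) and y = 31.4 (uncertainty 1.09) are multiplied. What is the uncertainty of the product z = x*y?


For a product z = x*y, the relative uncertainty is:
uz/z = sqrt((ux/x)^2 + (uy/y)^2)
Relative uncertainties: ux/x = 4.88/55.5 = 0.087928
uy/y = 1.09/31.4 = 0.034713
z = 55.5 * 31.4 = 1742.7
uz = 1742.7 * sqrt(0.087928^2 + 0.034713^2) = 164.741

164.741


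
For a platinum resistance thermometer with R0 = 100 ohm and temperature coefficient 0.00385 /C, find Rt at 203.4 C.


The RTD equation: Rt = R0 * (1 + alpha * T).
Rt = 100 * (1 + 0.00385 * 203.4)
Rt = 100 * (1 + 0.78309)
Rt = 100 * 1.78309
Rt = 178.309 ohm

178.309 ohm


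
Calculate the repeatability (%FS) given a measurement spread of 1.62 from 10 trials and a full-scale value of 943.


Repeatability = (spread / full scale) * 100%.
R = (1.62 / 943) * 100
R = 0.172 %FS

0.172 %FS


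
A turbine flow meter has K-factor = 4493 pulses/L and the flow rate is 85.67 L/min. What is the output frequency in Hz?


Frequency = K * Q / 60 (converting L/min to L/s).
f = 4493 * 85.67 / 60
f = 384915.31 / 60
f = 6415.26 Hz

6415.26 Hz


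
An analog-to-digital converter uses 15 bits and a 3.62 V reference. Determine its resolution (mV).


The resolution (LSB) of an ADC is Vref / 2^n.
LSB = 3.62 / 2^15
LSB = 3.62 / 32768
LSB = 0.00011047 V = 0.11047363 mV

0.11047363 mV


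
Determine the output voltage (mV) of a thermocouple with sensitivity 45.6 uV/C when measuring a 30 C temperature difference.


The thermocouple output V = sensitivity * dT.
V = 45.6 uV/C * 30 C
V = 1368.0 uV
V = 1.368 mV

1.368 mV


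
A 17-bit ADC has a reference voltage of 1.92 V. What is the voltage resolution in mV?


The resolution (LSB) of an ADC is Vref / 2^n.
LSB = 1.92 / 2^17
LSB = 1.92 / 131072
LSB = 1.465e-05 V = 0.01464844 mV

0.01464844 mV


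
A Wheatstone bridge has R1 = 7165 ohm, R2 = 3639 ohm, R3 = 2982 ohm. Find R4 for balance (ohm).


At balance: R1*R4 = R2*R3, so R4 = R2*R3/R1.
R4 = 3639 * 2982 / 7165
R4 = 10851498 / 7165
R4 = 1514.51 ohm

1514.51 ohm


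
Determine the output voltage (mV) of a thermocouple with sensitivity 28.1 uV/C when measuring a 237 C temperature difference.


The thermocouple output V = sensitivity * dT.
V = 28.1 uV/C * 237 C
V = 6659.7 uV
V = 6.66 mV

6.66 mV


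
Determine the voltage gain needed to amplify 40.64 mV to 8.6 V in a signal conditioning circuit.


Gain = Vout / Vin (converting to same units).
G = 8.6 V / 40.64 mV
G = 8600.0 mV / 40.64 mV
G = 211.61

211.61


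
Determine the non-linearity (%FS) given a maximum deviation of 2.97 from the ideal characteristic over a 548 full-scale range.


Linearity error = (max deviation / full scale) * 100%.
Linearity = (2.97 / 548) * 100
Linearity = 0.542 %FS

0.542 %FS


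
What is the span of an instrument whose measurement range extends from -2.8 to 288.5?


Span = upper range - lower range.
Span = 288.5 - (-2.8)
Span = 291.3

291.3


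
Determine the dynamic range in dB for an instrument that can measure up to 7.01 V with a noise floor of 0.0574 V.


Dynamic range = 20 * log10(Vmax / Vnoise).
DR = 20 * log10(7.01 / 0.0574)
DR = 20 * log10(122.13)
DR = 41.74 dB

41.74 dB


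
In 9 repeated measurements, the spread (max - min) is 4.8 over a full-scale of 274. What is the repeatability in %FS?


Repeatability = (spread / full scale) * 100%.
R = (4.8 / 274) * 100
R = 1.752 %FS

1.752 %FS


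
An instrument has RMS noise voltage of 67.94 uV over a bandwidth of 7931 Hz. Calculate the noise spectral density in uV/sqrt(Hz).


Noise spectral density = Vrms / sqrt(BW).
NSD = 67.94 / sqrt(7931)
NSD = 67.94 / 89.0562
NSD = 0.7629 uV/sqrt(Hz)

0.7629 uV/sqrt(Hz)


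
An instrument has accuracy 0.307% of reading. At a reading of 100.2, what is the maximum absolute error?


Absolute error = (accuracy% / 100) * reading.
Error = (0.307 / 100) * 100.2
Error = 0.00307 * 100.2
Error = 0.3076

0.3076


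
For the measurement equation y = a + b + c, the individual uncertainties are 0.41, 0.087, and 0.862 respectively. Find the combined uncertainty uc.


For a sum of independent quantities, uc = sqrt(u1^2 + u2^2 + u3^2).
uc = sqrt(0.41^2 + 0.087^2 + 0.862^2)
uc = sqrt(0.1681 + 0.007569 + 0.743044)
uc = 0.9585

0.9585


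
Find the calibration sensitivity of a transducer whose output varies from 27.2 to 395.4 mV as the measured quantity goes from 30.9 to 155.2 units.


Sensitivity = (y2 - y1) / (x2 - x1).
S = (395.4 - 27.2) / (155.2 - 30.9)
S = 368.2 / 124.3
S = 2.9622 mV/unit

2.9622 mV/unit


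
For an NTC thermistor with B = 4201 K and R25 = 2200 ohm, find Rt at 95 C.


NTC thermistor equation: Rt = R25 * exp(B * (1/T - 1/T25)).
T in Kelvin: 368.15 K, T25 = 298.15 K
1/T - 1/T25 = 1/368.15 - 1/298.15 = -0.00063773
B * (1/T - 1/T25) = 4201 * -0.00063773 = -2.6791
Rt = 2200 * exp(-2.6791) = 151.0 ohm

151.0 ohm


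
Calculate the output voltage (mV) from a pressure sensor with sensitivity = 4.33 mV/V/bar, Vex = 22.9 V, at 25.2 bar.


Output = sensitivity * Vex * P.
Vout = 4.33 * 22.9 * 25.2
Vout = 99.157 * 25.2
Vout = 2498.76 mV

2498.76 mV


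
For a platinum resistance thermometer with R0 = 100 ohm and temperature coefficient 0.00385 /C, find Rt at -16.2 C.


The RTD equation: Rt = R0 * (1 + alpha * T).
Rt = 100 * (1 + 0.00385 * -16.2)
Rt = 100 * (1 + -0.06237)
Rt = 100 * 0.93763
Rt = 93.763 ohm

93.763 ohm


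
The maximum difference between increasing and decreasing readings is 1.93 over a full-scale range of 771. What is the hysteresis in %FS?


Hysteresis = (max difference / full scale) * 100%.
H = (1.93 / 771) * 100
H = 0.25 %FS

0.25 %FS


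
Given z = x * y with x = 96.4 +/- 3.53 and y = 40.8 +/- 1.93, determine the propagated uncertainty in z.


For a product z = x*y, the relative uncertainty is:
uz/z = sqrt((ux/x)^2 + (uy/y)^2)
Relative uncertainties: ux/x = 3.53/96.4 = 0.036618
uy/y = 1.93/40.8 = 0.047304
z = 96.4 * 40.8 = 3933.1
uz = 3933.1 * sqrt(0.036618^2 + 0.047304^2) = 235.283

235.283


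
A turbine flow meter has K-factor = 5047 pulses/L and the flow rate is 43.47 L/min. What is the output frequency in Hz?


Frequency = K * Q / 60 (converting L/min to L/s).
f = 5047 * 43.47 / 60
f = 219393.09 / 60
f = 3656.55 Hz

3656.55 Hz


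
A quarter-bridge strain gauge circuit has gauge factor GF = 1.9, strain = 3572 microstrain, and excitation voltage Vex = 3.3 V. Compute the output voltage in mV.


Quarter bridge output: Vout = (GF * epsilon * Vex) / 4.
Vout = (1.9 * 3572e-6 * 3.3) / 4
Vout = 0.02239644 / 4 V
Vout = 0.00559911 V = 5.5991 mV

5.5991 mV


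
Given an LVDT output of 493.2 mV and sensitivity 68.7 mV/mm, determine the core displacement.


Displacement = Vout / sensitivity.
d = 493.2 / 68.7
d = 7.179 mm

7.179 mm


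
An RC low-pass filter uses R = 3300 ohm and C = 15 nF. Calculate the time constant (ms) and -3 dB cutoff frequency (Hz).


Time constant: tau = R * C.
tau = 3300 * 1.50e-08 = 4.95e-05 s
tau = 0.0495 ms
Cutoff frequency: fc = 1 / (2*pi*R*C).
fc = 1 / (2*pi*4.95e-05) = 3215.25 Hz

tau = 0.0495 ms, fc = 3215.25 Hz


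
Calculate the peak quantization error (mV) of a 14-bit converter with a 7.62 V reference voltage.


The maximum quantization error is +/- LSB/2.
LSB = Vref / 2^n = 7.62 / 16384 = 0.00046509 V
Max error = LSB / 2 = 0.00046509 / 2 = 0.00023254 V
Max error = 0.2325 mV

0.2325 mV


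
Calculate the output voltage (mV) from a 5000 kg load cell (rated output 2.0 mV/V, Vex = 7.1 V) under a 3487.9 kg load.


Vout = rated_output * Vex * (load / capacity).
Vout = 2.0 * 7.1 * (3487.9 / 5000)
Vout = 2.0 * 7.1 * 0.69758
Vout = 9.906 mV

9.906 mV


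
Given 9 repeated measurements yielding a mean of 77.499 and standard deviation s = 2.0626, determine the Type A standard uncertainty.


The standard uncertainty for Type A evaluation is u = s / sqrt(n).
u = 2.0626 / sqrt(9)
u = 2.0626 / 3.0
u = 0.6875

0.6875


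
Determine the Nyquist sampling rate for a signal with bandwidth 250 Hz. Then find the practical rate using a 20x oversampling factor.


By Nyquist theorem, fs_min = 2 * fmax.
fs_min = 2 * 250 = 500 Hz
Practical rate = 20 * fs_min = 20 * 500 = 10000 Hz

fs_min = 500 Hz, fs_practical = 10000 Hz


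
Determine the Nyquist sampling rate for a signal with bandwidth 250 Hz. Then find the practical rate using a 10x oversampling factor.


By Nyquist theorem, fs_min = 2 * fmax.
fs_min = 2 * 250 = 500 Hz
Practical rate = 10 * fs_min = 10 * 500 = 5000 Hz

fs_min = 500 Hz, fs_practical = 5000 Hz


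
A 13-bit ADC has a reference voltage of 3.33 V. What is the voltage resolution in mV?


The resolution (LSB) of an ADC is Vref / 2^n.
LSB = 3.33 / 2^13
LSB = 3.33 / 8192
LSB = 0.00040649 V = 0.40649414 mV

0.40649414 mV


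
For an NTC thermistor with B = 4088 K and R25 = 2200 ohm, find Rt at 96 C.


NTC thermistor equation: Rt = R25 * exp(B * (1/T - 1/T25)).
T in Kelvin: 369.15 K, T25 = 298.15 K
1/T - 1/T25 = 1/369.15 - 1/298.15 = -0.00064509
B * (1/T - 1/T25) = 4088 * -0.00064509 = -2.6371
Rt = 2200 * exp(-2.6371) = 157.4 ohm

157.4 ohm


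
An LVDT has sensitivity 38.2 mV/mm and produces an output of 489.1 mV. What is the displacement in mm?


Displacement = Vout / sensitivity.
d = 489.1 / 38.2
d = 12.804 mm

12.804 mm


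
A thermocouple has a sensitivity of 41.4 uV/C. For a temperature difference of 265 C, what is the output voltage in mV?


The thermocouple output V = sensitivity * dT.
V = 41.4 uV/C * 265 C
V = 10971.0 uV
V = 10.971 mV

10.971 mV


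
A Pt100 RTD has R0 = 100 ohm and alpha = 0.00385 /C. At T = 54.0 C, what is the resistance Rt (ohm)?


The RTD equation: Rt = R0 * (1 + alpha * T).
Rt = 100 * (1 + 0.00385 * 54.0)
Rt = 100 * (1 + 0.2079)
Rt = 100 * 1.2079
Rt = 120.79 ohm

120.79 ohm


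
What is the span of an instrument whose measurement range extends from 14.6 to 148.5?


Span = upper range - lower range.
Span = 148.5 - (14.6)
Span = 133.9

133.9


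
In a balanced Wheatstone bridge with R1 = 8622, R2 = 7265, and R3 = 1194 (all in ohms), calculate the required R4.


At balance: R1*R4 = R2*R3, so R4 = R2*R3/R1.
R4 = 7265 * 1194 / 8622
R4 = 8674410 / 8622
R4 = 1006.08 ohm

1006.08 ohm


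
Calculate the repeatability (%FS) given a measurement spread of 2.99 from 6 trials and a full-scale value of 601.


Repeatability = (spread / full scale) * 100%.
R = (2.99 / 601) * 100
R = 0.498 %FS

0.498 %FS


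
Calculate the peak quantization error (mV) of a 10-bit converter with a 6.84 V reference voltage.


The maximum quantization error is +/- LSB/2.
LSB = Vref / 2^n = 6.84 / 1024 = 0.00667969 V
Max error = LSB / 2 = 0.00667969 / 2 = 0.00333984 V
Max error = 3.3398 mV

3.3398 mV


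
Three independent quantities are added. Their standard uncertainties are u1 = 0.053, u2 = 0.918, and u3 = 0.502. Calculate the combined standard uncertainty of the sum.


For a sum of independent quantities, uc = sqrt(u1^2 + u2^2 + u3^2).
uc = sqrt(0.053^2 + 0.918^2 + 0.502^2)
uc = sqrt(0.002809 + 0.842724 + 0.252004)
uc = 1.0476

1.0476


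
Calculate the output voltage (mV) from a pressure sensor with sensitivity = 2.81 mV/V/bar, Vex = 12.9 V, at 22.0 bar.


Output = sensitivity * Vex * P.
Vout = 2.81 * 12.9 * 22.0
Vout = 36.249 * 22.0
Vout = 797.48 mV

797.48 mV


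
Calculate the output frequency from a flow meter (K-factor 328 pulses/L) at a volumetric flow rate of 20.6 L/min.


Frequency = K * Q / 60 (converting L/min to L/s).
f = 328 * 20.6 / 60
f = 6756.8 / 60
f = 112.61 Hz

112.61 Hz


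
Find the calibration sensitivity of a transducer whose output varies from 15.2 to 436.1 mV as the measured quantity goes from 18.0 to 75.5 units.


Sensitivity = (y2 - y1) / (x2 - x1).
S = (436.1 - 15.2) / (75.5 - 18.0)
S = 420.9 / 57.5
S = 7.32 mV/unit

7.32 mV/unit


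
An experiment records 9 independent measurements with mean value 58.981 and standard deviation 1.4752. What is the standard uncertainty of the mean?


The standard uncertainty for Type A evaluation is u = s / sqrt(n).
u = 1.4752 / sqrt(9)
u = 1.4752 / 3.0
u = 0.4917

0.4917


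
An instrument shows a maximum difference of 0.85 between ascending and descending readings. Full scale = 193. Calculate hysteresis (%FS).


Hysteresis = (max difference / full scale) * 100%.
H = (0.85 / 193) * 100
H = 0.44 %FS

0.44 %FS


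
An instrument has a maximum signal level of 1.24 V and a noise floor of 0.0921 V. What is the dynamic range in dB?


Dynamic range = 20 * log10(Vmax / Vnoise).
DR = 20 * log10(1.24 / 0.0921)
DR = 20 * log10(13.46)
DR = 22.58 dB

22.58 dB


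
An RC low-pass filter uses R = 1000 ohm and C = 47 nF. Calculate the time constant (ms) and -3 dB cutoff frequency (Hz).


Time constant: tau = R * C.
tau = 1000 * 4.70e-08 = 4.7e-05 s
tau = 0.047 ms
Cutoff frequency: fc = 1 / (2*pi*R*C).
fc = 1 / (2*pi*4.7e-05) = 3386.28 Hz

tau = 0.047 ms, fc = 3386.28 Hz


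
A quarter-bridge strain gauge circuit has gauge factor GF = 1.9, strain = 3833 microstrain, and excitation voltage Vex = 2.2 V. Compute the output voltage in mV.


Quarter bridge output: Vout = (GF * epsilon * Vex) / 4.
Vout = (1.9 * 3833e-6 * 2.2) / 4
Vout = 0.01602194 / 4 V
Vout = 0.00400549 V = 4.0055 mV

4.0055 mV


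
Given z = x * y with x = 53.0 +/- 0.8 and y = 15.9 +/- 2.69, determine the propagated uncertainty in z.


For a product z = x*y, the relative uncertainty is:
uz/z = sqrt((ux/x)^2 + (uy/y)^2)
Relative uncertainties: ux/x = 0.8/53.0 = 0.015094
uy/y = 2.69/15.9 = 0.169182
z = 53.0 * 15.9 = 842.7
uz = 842.7 * sqrt(0.015094^2 + 0.169182^2) = 143.136

143.136


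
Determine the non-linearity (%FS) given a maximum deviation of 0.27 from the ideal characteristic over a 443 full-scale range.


Linearity error = (max deviation / full scale) * 100%.
Linearity = (0.27 / 443) * 100
Linearity = 0.061 %FS

0.061 %FS


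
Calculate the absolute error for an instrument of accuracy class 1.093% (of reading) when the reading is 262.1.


Absolute error = (accuracy% / 100) * reading.
Error = (1.093 / 100) * 262.1
Error = 0.01093 * 262.1
Error = 2.8648

2.8648


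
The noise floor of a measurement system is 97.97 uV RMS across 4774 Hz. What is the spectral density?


Noise spectral density = Vrms / sqrt(BW).
NSD = 97.97 / sqrt(4774)
NSD = 97.97 / 69.0941
NSD = 1.4179 uV/sqrt(Hz)

1.4179 uV/sqrt(Hz)


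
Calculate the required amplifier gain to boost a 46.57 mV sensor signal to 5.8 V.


Gain = Vout / Vin (converting to same units).
G = 5.8 V / 46.57 mV
G = 5800.0 mV / 46.57 mV
G = 124.54

124.54


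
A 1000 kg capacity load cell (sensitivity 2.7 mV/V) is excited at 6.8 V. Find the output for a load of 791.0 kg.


Vout = rated_output * Vex * (load / capacity).
Vout = 2.7 * 6.8 * (791.0 / 1000)
Vout = 2.7 * 6.8 * 0.791
Vout = 14.523 mV

14.523 mV


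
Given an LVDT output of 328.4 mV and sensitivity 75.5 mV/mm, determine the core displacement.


Displacement = Vout / sensitivity.
d = 328.4 / 75.5
d = 4.35 mm

4.35 mm


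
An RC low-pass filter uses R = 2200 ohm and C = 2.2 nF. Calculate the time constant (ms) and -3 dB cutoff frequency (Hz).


Time constant: tau = R * C.
tau = 2200 * 2.20e-09 = 4.84e-06 s
tau = 0.0048 ms
Cutoff frequency: fc = 1 / (2*pi*R*C).
fc = 1 / (2*pi*4.84e-06) = 32883.25 Hz

tau = 0.0048 ms, fc = 32883.25 Hz


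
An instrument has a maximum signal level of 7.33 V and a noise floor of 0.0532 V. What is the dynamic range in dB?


Dynamic range = 20 * log10(Vmax / Vnoise).
DR = 20 * log10(7.33 / 0.0532)
DR = 20 * log10(137.78)
DR = 42.78 dB

42.78 dB


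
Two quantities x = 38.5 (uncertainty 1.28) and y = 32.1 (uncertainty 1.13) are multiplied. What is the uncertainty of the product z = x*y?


For a product z = x*y, the relative uncertainty is:
uz/z = sqrt((ux/x)^2 + (uy/y)^2)
Relative uncertainties: ux/x = 1.28/38.5 = 0.033247
uy/y = 1.13/32.1 = 0.035202
z = 38.5 * 32.1 = 1235.9
uz = 1235.9 * sqrt(0.033247^2 + 0.035202^2) = 59.841

59.841


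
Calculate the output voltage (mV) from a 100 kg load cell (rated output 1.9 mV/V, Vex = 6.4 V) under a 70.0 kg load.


Vout = rated_output * Vex * (load / capacity).
Vout = 1.9 * 6.4 * (70.0 / 100)
Vout = 1.9 * 6.4 * 0.7
Vout = 8.512 mV

8.512 mV


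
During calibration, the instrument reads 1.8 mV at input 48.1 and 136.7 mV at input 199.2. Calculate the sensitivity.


Sensitivity = (y2 - y1) / (x2 - x1).
S = (136.7 - 1.8) / (199.2 - 48.1)
S = 134.9 / 151.1
S = 0.8928 mV/unit

0.8928 mV/unit


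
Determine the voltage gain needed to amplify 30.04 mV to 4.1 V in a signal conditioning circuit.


Gain = Vout / Vin (converting to same units).
G = 4.1 V / 30.04 mV
G = 4100.0 mV / 30.04 mV
G = 136.48

136.48


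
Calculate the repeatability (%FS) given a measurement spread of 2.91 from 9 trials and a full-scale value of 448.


Repeatability = (spread / full scale) * 100%.
R = (2.91 / 448) * 100
R = 0.65 %FS

0.65 %FS


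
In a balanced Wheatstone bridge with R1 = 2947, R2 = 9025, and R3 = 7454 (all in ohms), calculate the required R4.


At balance: R1*R4 = R2*R3, so R4 = R2*R3/R1.
R4 = 9025 * 7454 / 2947
R4 = 67272350 / 2947
R4 = 22827.4 ohm

22827.4 ohm


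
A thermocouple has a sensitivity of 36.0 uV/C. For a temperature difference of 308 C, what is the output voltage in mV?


The thermocouple output V = sensitivity * dT.
V = 36.0 uV/C * 308 C
V = 11088.0 uV
V = 11.088 mV

11.088 mV


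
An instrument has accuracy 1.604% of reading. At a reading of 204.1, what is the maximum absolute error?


Absolute error = (accuracy% / 100) * reading.
Error = (1.604 / 100) * 204.1
Error = 0.01604 * 204.1
Error = 3.2738

3.2738


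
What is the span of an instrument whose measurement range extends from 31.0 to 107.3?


Span = upper range - lower range.
Span = 107.3 - (31.0)
Span = 76.3

76.3


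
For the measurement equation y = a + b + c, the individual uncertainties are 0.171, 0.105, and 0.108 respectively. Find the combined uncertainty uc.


For a sum of independent quantities, uc = sqrt(u1^2 + u2^2 + u3^2).
uc = sqrt(0.171^2 + 0.105^2 + 0.108^2)
uc = sqrt(0.029241 + 0.011025 + 0.011664)
uc = 0.2279

0.2279


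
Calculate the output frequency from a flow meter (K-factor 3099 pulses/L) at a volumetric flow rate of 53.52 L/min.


Frequency = K * Q / 60 (converting L/min to L/s).
f = 3099 * 53.52 / 60
f = 165858.48 / 60
f = 2764.31 Hz

2764.31 Hz


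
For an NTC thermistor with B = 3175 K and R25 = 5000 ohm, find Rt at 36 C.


NTC thermistor equation: Rt = R25 * exp(B * (1/T - 1/T25)).
T in Kelvin: 309.15 K, T25 = 298.15 K
1/T - 1/T25 = 1/309.15 - 1/298.15 = -0.00011934
B * (1/T - 1/T25) = 3175 * -0.00011934 = -0.3789
Rt = 5000 * exp(-0.3789) = 3423.0 ohm

3423.0 ohm


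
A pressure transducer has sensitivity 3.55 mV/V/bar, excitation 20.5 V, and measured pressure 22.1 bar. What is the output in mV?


Output = sensitivity * Vex * P.
Vout = 3.55 * 20.5 * 22.1
Vout = 72.775 * 22.1
Vout = 1608.33 mV

1608.33 mV


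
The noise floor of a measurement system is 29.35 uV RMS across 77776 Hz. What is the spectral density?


Noise spectral density = Vrms / sqrt(BW).
NSD = 29.35 / sqrt(77776)
NSD = 29.35 / 278.8835
NSD = 0.1052 uV/sqrt(Hz)

0.1052 uV/sqrt(Hz)


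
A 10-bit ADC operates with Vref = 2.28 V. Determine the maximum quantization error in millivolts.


The maximum quantization error is +/- LSB/2.
LSB = Vref / 2^n = 2.28 / 1024 = 0.00222656 V
Max error = LSB / 2 = 0.00222656 / 2 = 0.00111328 V
Max error = 1.1133 mV

1.1133 mV


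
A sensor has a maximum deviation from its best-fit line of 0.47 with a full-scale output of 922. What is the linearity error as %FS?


Linearity error = (max deviation / full scale) * 100%.
Linearity = (0.47 / 922) * 100
Linearity = 0.051 %FS

0.051 %FS


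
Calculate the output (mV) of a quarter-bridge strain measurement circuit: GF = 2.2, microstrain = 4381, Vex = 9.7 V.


Quarter bridge output: Vout = (GF * epsilon * Vex) / 4.
Vout = (2.2 * 4381e-6 * 9.7) / 4
Vout = 0.09349054 / 4 V
Vout = 0.02337263 V = 23.3726 mV

23.3726 mV


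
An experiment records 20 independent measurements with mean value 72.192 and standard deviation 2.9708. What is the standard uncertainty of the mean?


The standard uncertainty for Type A evaluation is u = s / sqrt(n).
u = 2.9708 / sqrt(20)
u = 2.9708 / 4.4721
u = 0.6643

0.6643


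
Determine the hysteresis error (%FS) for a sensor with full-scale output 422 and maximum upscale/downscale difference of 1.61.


Hysteresis = (max difference / full scale) * 100%.
H = (1.61 / 422) * 100
H = 0.382 %FS

0.382 %FS


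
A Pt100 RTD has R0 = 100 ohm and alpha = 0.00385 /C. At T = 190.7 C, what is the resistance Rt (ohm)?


The RTD equation: Rt = R0 * (1 + alpha * T).
Rt = 100 * (1 + 0.00385 * 190.7)
Rt = 100 * (1 + 0.734195)
Rt = 100 * 1.734195
Rt = 173.419 ohm

173.419 ohm


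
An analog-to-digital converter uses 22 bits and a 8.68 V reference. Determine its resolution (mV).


The resolution (LSB) of an ADC is Vref / 2^n.
LSB = 8.68 / 2^22
LSB = 8.68 / 4194304
LSB = 2.07e-06 V = 0.00206947 mV

0.00206947 mV


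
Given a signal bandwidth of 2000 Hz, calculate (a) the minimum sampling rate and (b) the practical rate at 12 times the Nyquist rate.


By Nyquist theorem, fs_min = 2 * fmax.
fs_min = 2 * 2000 = 4000 Hz
Practical rate = 12 * fs_min = 12 * 4000 = 48000 Hz

fs_min = 4000 Hz, fs_practical = 48000 Hz


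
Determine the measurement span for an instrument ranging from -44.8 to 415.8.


Span = upper range - lower range.
Span = 415.8 - (-44.8)
Span = 460.6

460.6


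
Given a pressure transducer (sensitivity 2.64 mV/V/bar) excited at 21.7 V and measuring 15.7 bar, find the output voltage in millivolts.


Output = sensitivity * Vex * P.
Vout = 2.64 * 21.7 * 15.7
Vout = 57.288 * 15.7
Vout = 899.42 mV

899.42 mV


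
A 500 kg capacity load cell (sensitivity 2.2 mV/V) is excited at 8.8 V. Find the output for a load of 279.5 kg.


Vout = rated_output * Vex * (load / capacity).
Vout = 2.2 * 8.8 * (279.5 / 500)
Vout = 2.2 * 8.8 * 0.559
Vout = 10.822 mV

10.822 mV
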